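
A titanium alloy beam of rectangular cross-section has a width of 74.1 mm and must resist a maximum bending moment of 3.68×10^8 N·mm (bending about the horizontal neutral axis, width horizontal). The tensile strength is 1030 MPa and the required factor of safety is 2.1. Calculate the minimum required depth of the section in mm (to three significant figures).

σ_allow = 1030/2.1 = 490.5 MPa.
For a rectangular section σ = 6M/(bh²), so h² = 6M/(b σ_allow) = 6×3.6800×10^8/(74.1×490.5) = 60750 mm².
h = 246.5 mm.

h = 246 mm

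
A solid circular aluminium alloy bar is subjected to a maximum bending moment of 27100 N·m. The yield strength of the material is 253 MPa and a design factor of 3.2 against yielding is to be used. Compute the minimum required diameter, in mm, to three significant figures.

d = 152 mm

σ_allow = 253/3.2 = 79.06 MPa.
For a solid circular section σ = 32M/(πd³), so d³ = 32M/(π σ_allow) = 32×2.7100×10^7/(π×79.06) = 3.491×10^6 mm³.
d = 151.7 mm.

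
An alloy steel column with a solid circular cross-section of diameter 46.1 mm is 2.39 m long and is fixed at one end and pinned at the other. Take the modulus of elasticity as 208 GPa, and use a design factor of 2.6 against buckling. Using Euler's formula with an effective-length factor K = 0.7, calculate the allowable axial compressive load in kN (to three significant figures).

P_allow = 62.5 kN

I = πd⁴/64 = π×46.1⁴/64 = 221700 mm⁴.
Effective length L_e = KL = 0.7×2.39 m = 1673 mm.
Euler critical load P_cr = π²EI/L_e² = π²×208000×221700/1673² = 162600 N.
P_allow = P_cr/n = 162600/2.6 = 62540 N.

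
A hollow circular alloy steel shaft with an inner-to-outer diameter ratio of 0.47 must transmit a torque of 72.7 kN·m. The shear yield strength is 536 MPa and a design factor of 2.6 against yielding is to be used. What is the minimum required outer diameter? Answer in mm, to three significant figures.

τ_allow = 536/2.6 = 206.2 MPa.
For a hollow shaft τ = 16T/[πd_o³(1−k⁴)] with k = 0.47, so 1−k⁴ = 0.9512.
d_o³ = 16T/[π τ_allow (1−k⁴)] = 16×7.2700×10^7/(π×206.2×0.9512) = 1.888×10^6 mm³.
d_o = 123.6 mm.

d_o = 124 mm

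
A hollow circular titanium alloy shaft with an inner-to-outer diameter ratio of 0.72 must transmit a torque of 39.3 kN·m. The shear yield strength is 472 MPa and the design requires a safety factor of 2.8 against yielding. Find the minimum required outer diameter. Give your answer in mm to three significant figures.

τ_allow = 472/2.8 = 168.6 MPa.
For a hollow shaft τ = 16T/[πd_o³(1−k⁴)] with k = 0.72, so 1−k⁴ = 0.7313.
d_o³ = 16T/[π τ_allow (1−k⁴)] = 16×3.9300×10^7/(π×168.6×0.7313) = 1.624×10^6 mm³.
d_o = 117.5 mm.

d_o = 118 mm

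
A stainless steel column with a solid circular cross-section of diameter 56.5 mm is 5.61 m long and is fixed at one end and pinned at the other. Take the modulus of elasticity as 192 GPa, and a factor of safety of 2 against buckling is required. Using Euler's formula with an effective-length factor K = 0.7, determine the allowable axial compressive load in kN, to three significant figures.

P_allow = 30.7 kN

I = πd⁴/64 = π×56.5⁴/64 = 500200 mm⁴.
Effective length L_e = KL = 0.7×5.61 m = 3927 mm.
Euler critical load P_cr = π²EI/L_e² = π²×192000×500200/3927² = 61470 N.
P_allow = P_cr/n = 61470/2 = 30730 N.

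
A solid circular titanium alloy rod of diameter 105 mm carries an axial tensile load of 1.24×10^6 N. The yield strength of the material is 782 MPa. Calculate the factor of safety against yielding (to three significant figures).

A = πd²/4 = 8659 mm².
σ = F/A = 1240000/8659 = 143.2 MPa.
n = 782/143.2 = 5.461.

n = 5.46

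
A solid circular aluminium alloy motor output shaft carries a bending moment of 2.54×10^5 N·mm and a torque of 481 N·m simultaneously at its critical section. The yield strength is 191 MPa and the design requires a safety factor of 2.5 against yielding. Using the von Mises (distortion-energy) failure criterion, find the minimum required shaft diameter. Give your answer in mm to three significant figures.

σ_allow = σ_y/n = 191/2.5 = 76.40 MPa.
For a solid shaft σ_b = 32M/(πd³) and τ = 16T/(πd³), so the von Mises stress is σ' = (16/πd³)·√(4M²+3T²).
√(4M²+3T²) = √(4×(254000)² + 3×(481000)²) = 975800 N·mm.
d³ = 16×975800/(π×76.40) = 65050 mm³.
d = 40.22 mm.

d = 40.2 mm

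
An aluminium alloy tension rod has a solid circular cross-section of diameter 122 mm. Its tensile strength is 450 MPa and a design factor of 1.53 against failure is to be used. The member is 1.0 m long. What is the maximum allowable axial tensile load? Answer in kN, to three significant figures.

σ_allow = 450/1.53 = 294.1 MPa.
A = πd²/4 = π×122²/4 = 11690 mm².
F_allow = σ_allow × A = 294.1×11690 = 3.438×10^6 N.

F_allow = 3440 kN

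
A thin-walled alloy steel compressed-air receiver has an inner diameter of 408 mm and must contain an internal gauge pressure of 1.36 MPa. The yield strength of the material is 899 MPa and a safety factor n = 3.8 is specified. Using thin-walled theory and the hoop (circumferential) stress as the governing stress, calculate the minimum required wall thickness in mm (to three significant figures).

σ_allow = 899/3.8 = 236.6 MPa.
Hoop stress σ_h = pD/(2t), so t = pD/(2σ_allow) = 1.36×408/(2×236.6) = 1.173 mm.

t = 1.17 mm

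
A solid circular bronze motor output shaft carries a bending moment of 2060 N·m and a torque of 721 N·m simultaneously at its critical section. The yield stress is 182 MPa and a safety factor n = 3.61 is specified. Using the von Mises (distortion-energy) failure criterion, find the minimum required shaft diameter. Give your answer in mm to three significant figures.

σ_allow = σ_y/n = 182/3.61 = 50.42 MPa.
For a solid shaft σ_b = 32M/(πd³) and τ = 16T/(πd³), so the von Mises stress is σ' = (16/πd³)·√(4M²+3T²).
√(4M²+3T²) = √(4×(2.060×10^6)² + 3×(721000)²) = 4.305×10^6 N·mm.
d³ = 16×4.305×10^6/(π×50.42) = 434900 mm³.
d = 75.76 mm.

d = 75.8 mm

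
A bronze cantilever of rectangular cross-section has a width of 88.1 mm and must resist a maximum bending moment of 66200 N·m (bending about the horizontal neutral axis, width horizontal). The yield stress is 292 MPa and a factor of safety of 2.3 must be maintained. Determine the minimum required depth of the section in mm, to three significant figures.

h = 188 mm

σ_allow = 292/2.3 = 127.0 MPa.
For a rectangular section σ = 6M/(bh²), so h² = 6M/(b σ_allow) = 6×6.6200×10^7/(88.1×127.0) = 35510 mm².
h = 188.4 mm.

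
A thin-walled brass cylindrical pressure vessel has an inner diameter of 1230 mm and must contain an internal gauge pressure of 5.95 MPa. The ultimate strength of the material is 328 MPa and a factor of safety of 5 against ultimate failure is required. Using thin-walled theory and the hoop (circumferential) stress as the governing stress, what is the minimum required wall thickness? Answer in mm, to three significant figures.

t = 55.8 mm

σ_allow = 328/5 = 65.60 MPa.
Hoop stress σ_h = pD/(2t), so t = pD/(2σ_allow) = 5.95×1230/(2×65.60) = 55.78 mm.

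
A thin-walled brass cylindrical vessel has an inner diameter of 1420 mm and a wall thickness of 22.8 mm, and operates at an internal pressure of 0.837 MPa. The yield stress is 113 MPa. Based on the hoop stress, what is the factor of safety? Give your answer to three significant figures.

n = 4.34

σ_h = pD/(2t) = 0.837×1420/(2×22.8) = 26.06 MPa.
n = 113/26.06 = 4.335.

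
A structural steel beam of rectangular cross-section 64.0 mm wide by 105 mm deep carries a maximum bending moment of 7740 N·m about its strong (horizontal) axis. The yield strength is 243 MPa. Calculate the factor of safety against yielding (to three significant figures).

Section modulus S = bh²/6 = 64.0×105²/6 = 117600 mm³.
σ = M/S = 7740000/117600 = 65.82 MPa.
n = 243/65.82 = 3.692.

n = 3.69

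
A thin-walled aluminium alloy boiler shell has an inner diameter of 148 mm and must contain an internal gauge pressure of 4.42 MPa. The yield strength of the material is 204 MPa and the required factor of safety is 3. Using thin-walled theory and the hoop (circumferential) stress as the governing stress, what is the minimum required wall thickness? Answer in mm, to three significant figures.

t = 4.81 mm

σ_allow = 204/3 = 68.00 MPa.
Hoop stress σ_h = pD/(2t), so t = pD/(2σ_allow) = 4.42×148/(2×68.00) = 4.810 mm.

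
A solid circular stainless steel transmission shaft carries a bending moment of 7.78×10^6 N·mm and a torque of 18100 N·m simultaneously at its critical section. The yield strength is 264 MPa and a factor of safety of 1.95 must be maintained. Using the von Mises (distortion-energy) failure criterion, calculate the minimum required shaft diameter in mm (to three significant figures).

σ_allow = σ_y/n = 264/1.95 = 135.4 MPa.
For a solid shaft σ_b = 32M/(πd³) and τ = 16T/(πd³), so the von Mises stress is σ' = (16/πd³)·√(4M²+3T²).
√(4M²+3T²) = √(4×(7.780×10^6)² + 3×(1.810×10^7)²) = 3.500×10^7 N·mm.
d³ = 16×3.500×10^7/(π×135.4) = 1.317×10^6 mm³.
d = 109.6 mm.

d = 110 mm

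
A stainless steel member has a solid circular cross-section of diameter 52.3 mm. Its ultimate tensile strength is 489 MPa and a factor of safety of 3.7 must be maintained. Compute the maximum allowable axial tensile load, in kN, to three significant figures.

F_allow = 284 kN

σ_allow = 489/3.7 = 132.2 MPa.
A = πd²/4 = π×52.3²/4 = 2148 mm².
F_allow = σ_allow × A = 132.2×2148 = 283900 N.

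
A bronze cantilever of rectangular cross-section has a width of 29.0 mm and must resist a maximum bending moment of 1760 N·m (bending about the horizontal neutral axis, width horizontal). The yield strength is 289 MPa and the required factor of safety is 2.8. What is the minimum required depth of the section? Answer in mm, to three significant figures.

σ_allow = 289/2.8 = 103.2 MPa.
For a rectangular section σ = 6M/(bh²), so h² = 6M/(b σ_allow) = 6×1760000/(29.0×103.2) = 3528 mm².
h = 59.40 mm.

h = 59.4 mm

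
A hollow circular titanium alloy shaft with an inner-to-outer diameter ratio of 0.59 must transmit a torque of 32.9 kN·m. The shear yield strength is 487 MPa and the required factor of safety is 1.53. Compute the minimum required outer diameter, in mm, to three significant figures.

τ_allow = 487/1.53 = 318.3 MPa.
For a hollow shaft τ = 16T/[πd_o³(1−k⁴)] with k = 0.59, so 1−k⁴ = 0.8788.
d_o³ = 16T/[π τ_allow (1−k⁴)] = 16×3.2900×10^7/(π×318.3×0.8788) = 599000 mm³.
d_o = 84.30 mm.

d_o = 84.3 mm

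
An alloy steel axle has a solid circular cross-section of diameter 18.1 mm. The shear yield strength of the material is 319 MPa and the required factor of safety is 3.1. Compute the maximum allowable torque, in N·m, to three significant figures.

τ_allow = 319/3.1 = 102.9 MPa.
For a solid shaft T_allow = τ_allow·πd³/16; πd³/16 = π×18.1³/16 = 1164 mm³.
T_allow = 102.9×1164 = 119800 N·mm = 119.8 N·m.

T_allow = 120 N·m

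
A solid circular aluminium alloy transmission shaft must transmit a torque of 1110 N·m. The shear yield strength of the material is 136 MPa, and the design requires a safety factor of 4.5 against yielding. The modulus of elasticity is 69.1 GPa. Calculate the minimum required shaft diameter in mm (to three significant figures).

Allowable shear stress τ_allow = 136/4.5 = 30.22 MPa.
For a solid shaft τ = 16T/(πd³), so d³ = 16T/(π τ_allow) = 16×1110000/(π×30.22) = 187100 mm³.
d = (187100)^(1/3) = 57.19 mm.

d = 57.2 mm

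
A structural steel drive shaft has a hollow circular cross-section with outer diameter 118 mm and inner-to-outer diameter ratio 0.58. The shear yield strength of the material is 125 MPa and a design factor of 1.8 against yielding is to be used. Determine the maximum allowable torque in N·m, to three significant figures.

τ_allow = 125/1.8 = 69.44 MPa.
For a hollow shaft T_allow = τ_allow·πd_o³(1−k⁴)/16 with 1−k⁴ = 0.8868, so πd_o³(1−k⁴)/16 = 286100 mm³.
T_allow = 69.44×286100 = 1.987×10^7 N·mm = 19870 N·m.

T_allow = 19900 N·m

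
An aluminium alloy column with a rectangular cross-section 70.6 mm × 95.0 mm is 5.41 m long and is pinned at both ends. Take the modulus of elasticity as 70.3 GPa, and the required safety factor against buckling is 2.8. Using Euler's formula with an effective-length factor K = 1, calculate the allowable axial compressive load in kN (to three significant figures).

Buckling occurs about the weak axis: I_min = h·b³/12 = 95.0×70.6³/12 = 2.786×10^6 mm⁴ (b = 70.6 mm is the smaller dimension).
Effective length L_e = KL = 1×5.41 m = 5410 mm.
Euler critical load P_cr = π²EI/L_e² = π²×70300×2.786×10^6/5410² = 66040 N.
P_allow = P_cr/n = 66040/2.8 = 23590 N.

P_allow = 23.6 kN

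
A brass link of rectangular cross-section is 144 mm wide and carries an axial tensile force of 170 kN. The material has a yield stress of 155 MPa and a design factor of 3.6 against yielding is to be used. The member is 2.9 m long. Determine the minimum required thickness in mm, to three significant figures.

t = 27.4 mm

σ_allow = 155/3.6 = 43.06 MPa.
Required area A = F/σ_allow = 170000/43.06 = 3948 mm².
t = A/w = 3948/144 = 27.42 mm.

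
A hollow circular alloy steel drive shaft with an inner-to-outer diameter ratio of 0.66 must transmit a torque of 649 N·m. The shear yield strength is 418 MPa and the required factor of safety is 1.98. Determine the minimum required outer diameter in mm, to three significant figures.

d_o = 26.8 mm

τ_allow = 418/1.98 = 211.1 MPa.
For a hollow shaft τ = 16T/[πd_o³(1−k⁴)] with k = 0.66, so 1−k⁴ = 0.8103.
d_o³ = 16T/[π τ_allow (1−k⁴)] = 16×649000/(π×211.1×0.8103) = 19320 mm³.
d_o = 26.83 mm.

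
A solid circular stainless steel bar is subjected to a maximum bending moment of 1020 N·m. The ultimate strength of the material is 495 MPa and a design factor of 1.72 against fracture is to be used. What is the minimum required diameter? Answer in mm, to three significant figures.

σ_allow = 495/1.72 = 287.8 MPa.
For a solid circular section σ = 32M/(πd³), so d³ = 32M/(π σ_allow) = 32×1020000/(π×287.8) = 36100 mm³.
d = 33.05 mm.

d = 33.1 mm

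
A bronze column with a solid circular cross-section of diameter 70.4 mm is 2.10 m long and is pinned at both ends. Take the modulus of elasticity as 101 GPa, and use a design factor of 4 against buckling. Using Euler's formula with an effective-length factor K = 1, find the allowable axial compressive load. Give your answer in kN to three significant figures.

P_allow = 68.1 kN

I = πd⁴/64 = π×70.4⁴/64 = 1.206×10^6 mm⁴.
Effective length L_e = KL = 1×2.10 m = 2100 mm.
Euler critical load P_cr = π²EI/L_e² = π²×101000×1.206×10^6/2100² = 272500 N.
P_allow = P_cr/n = 272500/4 = 68140 N.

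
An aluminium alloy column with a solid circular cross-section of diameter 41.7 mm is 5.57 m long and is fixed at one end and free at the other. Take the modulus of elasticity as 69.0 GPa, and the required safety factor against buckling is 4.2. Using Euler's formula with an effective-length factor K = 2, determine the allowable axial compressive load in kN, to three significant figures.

I = πd⁴/64 = π×41.7⁴/64 = 148400 mm⁴.
Effective length L_e = KL = 2×5.57 m = 11140 mm.
Euler critical load P_cr = π²EI/L_e² = π²×69000×148400/11140² = 814.5 N.
P_allow = P_cr/n = 814.5/4.2 = 193.9 N.

P_allow = 0.194 kN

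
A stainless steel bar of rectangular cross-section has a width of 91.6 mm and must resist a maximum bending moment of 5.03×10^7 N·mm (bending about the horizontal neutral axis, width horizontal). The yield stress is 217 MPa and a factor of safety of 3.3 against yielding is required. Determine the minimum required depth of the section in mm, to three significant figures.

σ_allow = 217/3.3 = 65.76 MPa.
For a rectangular section σ = 6M/(bh²), so h² = 6M/(b σ_allow) = 6×5.0300×10^7/(91.6×65.76) = 50100 mm².
h = 223.8 mm.

h = 224 mm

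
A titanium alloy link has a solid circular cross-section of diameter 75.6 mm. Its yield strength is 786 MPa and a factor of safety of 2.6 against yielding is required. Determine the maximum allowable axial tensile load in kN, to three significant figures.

σ_allow = 786/2.6 = 302.3 MPa.
A = πd²/4 = π×75.6²/4 = 4489 mm².
F_allow = σ_allow × A = 302.3×4489 = 1.357×10^6 N.

F_allow = 1360 kN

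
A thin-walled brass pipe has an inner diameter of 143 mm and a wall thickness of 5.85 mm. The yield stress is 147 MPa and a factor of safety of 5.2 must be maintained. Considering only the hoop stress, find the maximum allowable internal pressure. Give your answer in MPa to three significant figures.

p_allow = 2.31 MPa

σ_allow = 147/5.2 = 28.27 MPa.
σ_h = pD/(2t) → p_allow = 2σ_allow t/D = 2×28.27×5.85/143 = 2.313 MPa.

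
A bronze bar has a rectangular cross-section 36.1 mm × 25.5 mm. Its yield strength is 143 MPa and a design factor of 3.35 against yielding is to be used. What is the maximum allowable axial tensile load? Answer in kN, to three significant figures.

F_allow = 39.3 kN

σ_allow = 143/3.35 = 42.69 MPa.
A = 36.1×25.5 = 920.6 mm².
F_allow = σ_allow × A = 42.69×920.6 = 39300 N.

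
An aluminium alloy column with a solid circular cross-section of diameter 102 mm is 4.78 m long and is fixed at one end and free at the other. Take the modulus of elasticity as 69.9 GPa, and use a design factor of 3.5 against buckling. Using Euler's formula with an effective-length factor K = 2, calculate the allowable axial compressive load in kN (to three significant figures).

P_allow = 11.5 kN

I = πd⁴/64 = π×102⁴/64 = 5.313×10^6 mm⁴.
Effective length L_e = KL = 2×4.78 m = 9560 mm.
Euler critical load P_cr = π²EI/L_e² = π²×69900×5.313×10^6/9560² = 40110 N.
P_allow = P_cr/n = 40110/3.5 = 11460 N.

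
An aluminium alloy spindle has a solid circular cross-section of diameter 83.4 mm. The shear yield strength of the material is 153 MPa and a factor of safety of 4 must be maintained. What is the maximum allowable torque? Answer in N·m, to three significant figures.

T_allow = 4360 N·m

τ_allow = 153/4 = 38.25 MPa.
For a solid shaft T_allow = τ_allow·πd³/16; πd³/16 = π×83.4³/16 = 113900 mm³.
T_allow = 38.25×113900 = 4.357×10^6 N·mm = 4357 N·m.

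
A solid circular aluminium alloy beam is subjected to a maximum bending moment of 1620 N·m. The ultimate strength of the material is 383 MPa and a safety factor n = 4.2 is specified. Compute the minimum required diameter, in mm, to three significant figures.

σ_allow = 383/4.2 = 91.19 MPa.
For a solid circular section σ = 32M/(πd³), so d³ = 32M/(π σ_allow) = 32×1620000/(π×91.19) = 181000 mm³.
d = 56.56 mm.

d = 56.6 mm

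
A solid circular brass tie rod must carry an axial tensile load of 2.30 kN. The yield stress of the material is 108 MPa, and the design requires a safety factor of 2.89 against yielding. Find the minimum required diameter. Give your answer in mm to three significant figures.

d = 8.85 mm

Allowable stress σ_allow = 108/2.89 = 37.37 MPa.
Required area A = F/σ_allow = 2300.0/37.37 = 61.55 mm².
A = πd²/4 → d = √(4A/π) = 8.852 mm.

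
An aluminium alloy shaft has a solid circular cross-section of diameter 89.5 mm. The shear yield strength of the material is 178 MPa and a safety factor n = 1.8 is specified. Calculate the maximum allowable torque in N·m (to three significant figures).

T_allow = 13900 N·m

τ_allow = 178/1.8 = 98.89 MPa.
For a solid shaft T_allow = τ_allow·πd³/16; πd³/16 = π×89.5³/16 = 140800 mm³.
T_allow = 98.89×140800 = 1.392×10^7 N·mm = 13920 N·m.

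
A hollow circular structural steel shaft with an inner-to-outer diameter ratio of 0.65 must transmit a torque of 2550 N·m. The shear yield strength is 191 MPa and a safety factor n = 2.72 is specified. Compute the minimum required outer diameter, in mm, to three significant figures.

d_o = 60.8 mm

τ_allow = 191/2.72 = 70.22 MPa.
For a hollow shaft τ = 16T/[πd_o³(1−k⁴)] with k = 0.65, so 1−k⁴ = 0.8215.
d_o³ = 16T/[π τ_allow (1−k⁴)] = 16×2550000/(π×70.22×0.8215) = 225100 mm³.
d_o = 60.83 mm.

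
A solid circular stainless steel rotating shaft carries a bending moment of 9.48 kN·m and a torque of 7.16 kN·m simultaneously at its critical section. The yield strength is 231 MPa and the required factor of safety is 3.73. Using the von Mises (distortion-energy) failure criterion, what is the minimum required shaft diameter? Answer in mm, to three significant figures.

σ_allow = σ_y/n = 231/3.73 = 61.93 MPa.
For a solid shaft σ_b = 32M/(πd³) and τ = 16T/(πd³), so the von Mises stress is σ' = (16/πd³)·√(4M²+3T²).
√(4M²+3T²) = √(4×(9.480×10^6)² + 3×(7.160×10^6)²) = 2.266×10^7 N·mm.
d³ = 16×2.266×10^7/(π×61.93) = 1.863×10^6 mm³.
d = 123.0 mm.

d = 123 mm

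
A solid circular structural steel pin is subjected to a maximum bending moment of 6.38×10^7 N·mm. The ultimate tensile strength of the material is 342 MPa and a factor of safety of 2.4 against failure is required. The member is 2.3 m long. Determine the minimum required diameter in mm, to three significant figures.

σ_allow = 342/2.4 = 142.5 MPa.
For a solid circular section σ = 32M/(πd³), so d³ = 32M/(π σ_allow) = 32×6.3800×10^7/(π×142.5) = 4.560×10^6 mm³.
d = 165.8 mm.

d = 166 mm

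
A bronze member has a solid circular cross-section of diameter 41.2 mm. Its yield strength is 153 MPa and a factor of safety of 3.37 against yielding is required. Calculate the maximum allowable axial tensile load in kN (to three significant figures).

σ_allow = 153/3.37 = 45.40 MPa.
A = πd²/4 = π×41.2²/4 = 1333 mm².
F_allow = σ_allow × A = 45.40×1333 = 60530 N.

F_allow = 60.5 kN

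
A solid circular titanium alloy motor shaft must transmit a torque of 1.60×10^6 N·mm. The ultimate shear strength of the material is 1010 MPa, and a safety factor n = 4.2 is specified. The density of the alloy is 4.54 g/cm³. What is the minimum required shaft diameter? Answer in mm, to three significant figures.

Allowable shear stress τ_allow = 1010/4.2 = 240.5 MPa.
For a solid shaft τ = 16T/(πd³), so d³ = 16T/(π τ_allow) = 16×1600000/(π×240.5) = 33890 mm³.
d = (33890)^(1/3) = 32.36 mm.

d = 32.4 mm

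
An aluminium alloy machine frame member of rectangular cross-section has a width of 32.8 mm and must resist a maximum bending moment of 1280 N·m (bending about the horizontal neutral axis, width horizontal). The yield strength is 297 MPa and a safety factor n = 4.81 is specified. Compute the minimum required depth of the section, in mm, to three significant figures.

σ_allow = 297/4.81 = 61.75 MPa.
For a rectangular section σ = 6M/(bh²), so h² = 6M/(b σ_allow) = 6×1280000/(32.8×61.75) = 3792 mm².
h = 61.58 mm.

h = 61.6 mm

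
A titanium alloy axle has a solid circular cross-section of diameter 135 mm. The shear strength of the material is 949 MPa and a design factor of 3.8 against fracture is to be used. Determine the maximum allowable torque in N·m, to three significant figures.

τ_allow = 949/3.8 = 249.7 MPa.
For a solid shaft T_allow = τ_allow·πd³/16; πd³/16 = π×135³/16 = 483100 mm³.
T_allow = 249.7×483100 = 1.206×10^8 N·mm = 120600 N·m.

T_allow = 1.21×10^5 N·m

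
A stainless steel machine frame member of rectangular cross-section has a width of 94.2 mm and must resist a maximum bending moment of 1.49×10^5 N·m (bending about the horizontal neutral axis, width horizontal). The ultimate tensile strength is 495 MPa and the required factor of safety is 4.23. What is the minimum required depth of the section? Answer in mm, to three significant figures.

h = 285 mm

σ_allow = 495/4.23 = 117.0 MPa.
For a rectangular section σ = 6M/(bh²), so h² = 6M/(b σ_allow) = 6×1.4900×10^8/(94.2×117.0) = 81100 mm².
h = 284.8 mm.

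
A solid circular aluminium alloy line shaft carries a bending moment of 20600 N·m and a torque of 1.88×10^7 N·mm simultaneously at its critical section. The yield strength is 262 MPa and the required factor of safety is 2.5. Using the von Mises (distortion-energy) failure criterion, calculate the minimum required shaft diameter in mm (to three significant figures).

σ_allow = σ_y/n = 262/2.5 = 104.8 MPa.
For a solid shaft σ_b = 32M/(πd³) and τ = 16T/(πd³), so the von Mises stress is σ' = (16/πd³)·√(4M²+3T²).
√(4M²+3T²) = √(4×(2.060×10^7)² + 3×(1.880×10^7)²) = 5.251×10^7 N·mm.
d³ = 16×5.251×10^7/(π×104.8) = 2.552×10^6 mm³.
d = 136.7 mm.

d = 137 mm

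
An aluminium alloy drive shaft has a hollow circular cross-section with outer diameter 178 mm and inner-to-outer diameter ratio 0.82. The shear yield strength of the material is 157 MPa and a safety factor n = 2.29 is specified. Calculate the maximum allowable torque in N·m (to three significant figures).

T_allow = 41600 N·m

τ_allow = 157/2.29 = 68.56 MPa.
For a hollow shaft T_allow = τ_allow·πd_o³(1−k⁴)/16 with 1−k⁴ = 0.5479, so πd_o³(1−k⁴)/16 = 606700 mm³.
T_allow = 68.56×606700 = 4.159×10^7 N·mm = 41590 N·m.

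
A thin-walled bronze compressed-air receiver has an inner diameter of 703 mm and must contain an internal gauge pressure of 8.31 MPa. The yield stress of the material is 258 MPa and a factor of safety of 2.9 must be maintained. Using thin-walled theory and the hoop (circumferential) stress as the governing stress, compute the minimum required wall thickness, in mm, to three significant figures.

t = 32.8 mm

σ_allow = 258/2.9 = 88.97 MPa.
Hoop stress σ_h = pD/(2t), so t = pD/(2σ_allow) = 8.31×703/(2×88.97) = 32.83 mm.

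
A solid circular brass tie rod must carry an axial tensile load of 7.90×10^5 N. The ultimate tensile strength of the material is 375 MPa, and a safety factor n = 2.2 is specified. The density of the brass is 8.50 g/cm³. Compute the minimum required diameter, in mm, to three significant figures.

Allowable stress σ_allow = 375/2.2 = 170.5 MPa.
Required area A = F/σ_allow = 790000/170.5 = 4635 mm².
A = πd²/4 → d = √(4A/π) = 76.82 mm.

d = 76.8 mm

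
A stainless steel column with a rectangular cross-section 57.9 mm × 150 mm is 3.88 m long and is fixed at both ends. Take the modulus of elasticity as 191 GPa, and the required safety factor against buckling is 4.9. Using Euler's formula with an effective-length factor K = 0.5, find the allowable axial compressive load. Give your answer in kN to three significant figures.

Buckling occurs about the weak axis: I_min = h·b³/12 = 150×57.9³/12 = 2.426×10^6 mm⁴ (b = 57.9 mm is the smaller dimension).
Effective length L_e = KL = 0.5×3.88 m = 1940 mm.
Euler critical load P_cr = π²EI/L_e² = π²×191000×2.426×10^6/1940² = 1.215×10^6 N.
P_allow = P_cr/n = 1.215×10^6/4.9 = 248000 N.

P_allow = 248 kN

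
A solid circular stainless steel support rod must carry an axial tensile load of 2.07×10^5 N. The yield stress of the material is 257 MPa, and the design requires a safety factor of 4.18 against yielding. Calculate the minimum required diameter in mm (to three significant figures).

Allowable stress σ_allow = 257/4.18 = 61.48 MPa.
Required area A = F/σ_allow = 207000/61.48 = 3367 mm².
A = πd²/4 → d = √(4A/π) = 65.47 mm.

d = 65.5 mm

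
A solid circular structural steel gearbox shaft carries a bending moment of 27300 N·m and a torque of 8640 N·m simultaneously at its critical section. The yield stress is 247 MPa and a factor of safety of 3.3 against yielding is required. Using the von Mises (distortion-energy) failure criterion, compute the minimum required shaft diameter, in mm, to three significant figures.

d = 157 mm

σ_allow = σ_y/n = 247/3.3 = 74.85 MPa.
For a solid shaft σ_b = 32M/(πd³) and τ = 16T/(πd³), so the von Mises stress is σ' = (16/πd³)·√(4M²+3T²).
√(4M²+3T²) = √(4×(2.730×10^7)² + 3×(8.640×10^6)²) = 5.661×10^7 N·mm.
d³ = 16×5.661×10^7/(π×74.85) = 3.852×10^6 mm³.
d = 156.8 mm.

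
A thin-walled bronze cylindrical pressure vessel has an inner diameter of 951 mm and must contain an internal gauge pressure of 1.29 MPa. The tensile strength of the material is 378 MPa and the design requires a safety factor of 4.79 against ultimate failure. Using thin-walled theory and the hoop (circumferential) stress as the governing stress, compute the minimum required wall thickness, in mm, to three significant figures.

t = 7.77 mm

σ_allow = 378/4.79 = 78.91 MPa.
Hoop stress σ_h = pD/(2t), so t = pD/(2σ_allow) = 1.29×951/(2×78.91) = 7.773 mm.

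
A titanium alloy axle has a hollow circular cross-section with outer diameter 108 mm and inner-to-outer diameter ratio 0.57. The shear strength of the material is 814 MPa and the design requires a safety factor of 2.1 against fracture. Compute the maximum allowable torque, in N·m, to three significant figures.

τ_allow = 814/2.1 = 387.6 MPa.
For a hollow shaft T_allow = τ_allow·πd_o³(1−k⁴)/16 with 1−k⁴ = 0.8944, so πd_o³(1−k⁴)/16 = 221200 mm³.
T_allow = 387.6×221200 = 8.575×10^7 N·mm = 85750 N·m.

T_allow = 85800 N·m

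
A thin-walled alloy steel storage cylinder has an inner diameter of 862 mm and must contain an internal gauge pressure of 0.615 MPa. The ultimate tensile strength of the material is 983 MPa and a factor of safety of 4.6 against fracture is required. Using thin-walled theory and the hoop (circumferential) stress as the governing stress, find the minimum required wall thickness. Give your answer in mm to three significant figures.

σ_allow = 983/4.6 = 213.7 MPa.
Hoop stress σ_h = pD/(2t), so t = pD/(2σ_allow) = 0.615×862/(2×213.7) = 1.240 mm.

t = 1.24 mm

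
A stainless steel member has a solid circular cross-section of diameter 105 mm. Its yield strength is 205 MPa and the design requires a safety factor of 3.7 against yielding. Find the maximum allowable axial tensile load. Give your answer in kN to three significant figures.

F_allow = 480 kN

σ_allow = 205/3.7 = 55.41 MPa.
A = πd²/4 = π×105²/4 = 8659 mm².
F_allow = σ_allow × A = 55.41×8659 = 479800 N.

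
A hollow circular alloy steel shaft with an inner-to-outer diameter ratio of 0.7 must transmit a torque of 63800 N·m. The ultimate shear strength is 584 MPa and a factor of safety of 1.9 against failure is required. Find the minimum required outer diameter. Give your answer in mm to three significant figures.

τ_allow = 584/1.9 = 307.4 MPa.
For a hollow shaft τ = 16T/[πd_o³(1−k⁴)] with k = 0.7, so 1−k⁴ = 0.7599.
d_o³ = 16T/[π τ_allow (1−k⁴)] = 16×6.3800×10^7/(π×307.4×0.7599) = 1.391×10^6 mm³.
d_o = 111.6 mm.

d_o = 112 mm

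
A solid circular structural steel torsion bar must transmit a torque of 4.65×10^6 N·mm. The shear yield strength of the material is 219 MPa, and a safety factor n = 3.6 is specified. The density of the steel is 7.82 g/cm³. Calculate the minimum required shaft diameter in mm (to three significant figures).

Allowable shear stress τ_allow = 219/3.6 = 60.83 MPa.
For a solid shaft τ = 16T/(πd³), so d³ = 16T/(π τ_allow) = 16×4650000/(π×60.83) = 389300 mm³.
d = (389300)^(1/3) = 73.02 mm.

d = 73.0 mm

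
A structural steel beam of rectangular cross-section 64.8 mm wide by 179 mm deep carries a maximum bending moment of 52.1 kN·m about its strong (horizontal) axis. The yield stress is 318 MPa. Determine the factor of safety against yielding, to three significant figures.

Section modulus S = bh²/6 = 64.8×179²/6 = 346000 mm³.
σ = M/S = 5.2100×10^7/346000 = 150.6 MPa.
n = 318/150.6 = 2.112.

n = 2.11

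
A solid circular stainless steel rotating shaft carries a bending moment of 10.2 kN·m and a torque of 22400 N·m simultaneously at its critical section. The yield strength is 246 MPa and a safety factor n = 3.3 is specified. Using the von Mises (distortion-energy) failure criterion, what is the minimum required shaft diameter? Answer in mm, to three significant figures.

d = 144 mm

σ_allow = σ_y/n = 246/3.3 = 74.55 MPa.
For a solid shaft σ_b = 32M/(πd³) and τ = 16T/(πd³), so the von Mises stress is σ' = (16/πd³)·√(4M²+3T²).
√(4M²+3T²) = √(4×(1.020×10^7)² + 3×(2.240×10^7)²) = 4.383×10^7 N·mm.
d³ = 16×4.383×10^7/(π×74.55) = 2.995×10^6 mm³.
d = 144.1 mm.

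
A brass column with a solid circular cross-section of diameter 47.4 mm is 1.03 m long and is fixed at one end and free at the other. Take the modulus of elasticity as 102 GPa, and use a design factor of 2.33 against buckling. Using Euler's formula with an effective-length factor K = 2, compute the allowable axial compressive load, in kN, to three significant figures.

P_allow = 25.2 kN

I = πd⁴/64 = π×47.4⁴/64 = 247800 mm⁴.
Effective length L_e = KL = 2×1.03 m = 2060 mm.
Euler critical load P_cr = π²EI/L_e² = π²×102000×247800/2060² = 58780 N.
P_allow = P_cr/n = 58780/2.33 = 25230 N.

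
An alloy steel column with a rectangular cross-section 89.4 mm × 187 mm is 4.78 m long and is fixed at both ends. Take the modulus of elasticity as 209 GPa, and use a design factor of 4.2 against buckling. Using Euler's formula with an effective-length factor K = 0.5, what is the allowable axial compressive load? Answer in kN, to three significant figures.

Buckling occurs about the weak axis: I_min = h·b³/12 = 187×89.4³/12 = 1.113×10^7 mm⁴ (b = 89.4 mm is the smaller dimension).
Effective length L_e = KL = 0.5×4.78 m = 2390 mm.
Euler critical load P_cr = π²EI/L_e² = π²×209000×1.113×10^7/2390² = 4.021×10^6 N.
P_allow = P_cr/n = 4.021×10^6/4.2 = 957400 N.

P_allow = 957 kN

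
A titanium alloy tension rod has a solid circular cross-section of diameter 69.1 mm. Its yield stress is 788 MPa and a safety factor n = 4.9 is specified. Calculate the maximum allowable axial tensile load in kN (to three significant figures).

F_allow = 603 kN

σ_allow = 788/4.9 = 160.8 MPa.
A = πd²/4 = π×69.1²/4 = 3750 mm².
F_allow = σ_allow × A = 160.8×3750 = 603100 N.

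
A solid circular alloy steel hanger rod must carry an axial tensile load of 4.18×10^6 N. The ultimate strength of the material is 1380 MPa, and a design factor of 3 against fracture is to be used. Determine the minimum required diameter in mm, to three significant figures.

Allowable stress σ_allow = 1380/3 = 460.0 MPa.
Required area A = F/σ_allow = 4180000/460.0 = 9087 mm².
A = πd²/4 → d = √(4A/π) = 107.6 mm.

d = 108 mm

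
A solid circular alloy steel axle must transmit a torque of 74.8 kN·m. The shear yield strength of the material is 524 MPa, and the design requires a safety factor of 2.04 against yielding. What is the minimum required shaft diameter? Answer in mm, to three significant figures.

Allowable shear stress τ_allow = 524/2.04 = 256.9 MPa.
For a solid shaft τ = 16T/(πd³), so d³ = 16T/(π τ_allow) = 16×7.4800×10^7/(π×256.9) = 1.483×10^6 mm³.
d = (1.483×10^6)^(1/3) = 114.0 mm.

d = 114 mm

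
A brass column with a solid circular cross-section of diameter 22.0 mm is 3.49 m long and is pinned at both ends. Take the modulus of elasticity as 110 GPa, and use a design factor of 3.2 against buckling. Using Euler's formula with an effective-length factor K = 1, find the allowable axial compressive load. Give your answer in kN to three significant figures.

P_allow = 0.320 kN

I = πd⁴/64 = π×22.0⁴/64 = 11500 mm⁴.
Effective length L_e = KL = 1×3.49 m = 3490 mm.
Euler critical load P_cr = π²EI/L_e² = π²×110000×11500/3490² = 1025 N.
P_allow = P_cr/n = 1025/3.2 = 320.3 N.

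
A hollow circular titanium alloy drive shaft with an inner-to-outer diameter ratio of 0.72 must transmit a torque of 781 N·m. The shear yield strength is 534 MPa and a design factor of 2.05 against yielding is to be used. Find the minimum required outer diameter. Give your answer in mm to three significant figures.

d_o = 27.5 mm

τ_allow = 534/2.05 = 260.5 MPa.
For a hollow shaft τ = 16T/[πd_o³(1−k⁴)] with k = 0.72, so 1−k⁴ = 0.7313.
d_o³ = 16T/[π τ_allow (1−k⁴)] = 16×781000/(π×260.5×0.7313) = 20880 mm³.
d_o = 27.54 mm.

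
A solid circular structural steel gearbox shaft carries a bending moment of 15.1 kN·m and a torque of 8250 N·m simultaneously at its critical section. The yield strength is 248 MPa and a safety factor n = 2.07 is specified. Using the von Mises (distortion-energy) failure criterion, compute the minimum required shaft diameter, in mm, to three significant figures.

σ_allow = σ_y/n = 248/2.07 = 119.8 MPa.
For a solid shaft σ_b = 32M/(πd³) and τ = 16T/(πd³), so the von Mises stress is σ' = (16/πd³)·√(4M²+3T²).
√(4M²+3T²) = √(4×(1.510×10^7)² + 3×(8.250×10^6)²) = 3.341×10^7 N·mm.
d³ = 16×3.341×10^7/(π×119.8) = 1.420×10^6 mm³.
d = 112.4 mm.

d = 112 mm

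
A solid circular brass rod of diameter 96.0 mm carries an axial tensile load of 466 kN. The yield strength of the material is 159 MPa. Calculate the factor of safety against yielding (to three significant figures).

n = 2.47

A = πd²/4 = 7238 mm².
σ = F/A = 466000/7238 = 64.38 MPa.
n = 159/64.38 = 2.470.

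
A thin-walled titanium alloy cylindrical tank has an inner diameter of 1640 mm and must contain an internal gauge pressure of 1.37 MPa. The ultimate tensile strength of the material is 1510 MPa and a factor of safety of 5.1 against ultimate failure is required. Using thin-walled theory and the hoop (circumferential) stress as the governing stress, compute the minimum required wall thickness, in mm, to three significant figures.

σ_allow = 1510/5.1 = 296.1 MPa.
Hoop stress σ_h = pD/(2t), so t = pD/(2σ_allow) = 1.37×1640/(2×296.1) = 3.794 mm.

t = 3.79 mm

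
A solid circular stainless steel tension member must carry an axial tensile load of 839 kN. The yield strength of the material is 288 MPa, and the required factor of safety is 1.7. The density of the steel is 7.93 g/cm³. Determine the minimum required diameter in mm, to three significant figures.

d = 79.4 mm

Allowable stress σ_allow = 288/1.7 = 169.4 MPa.
Required area A = F/σ_allow = 839000/169.4 = 4952 mm².
A = πd²/4 → d = √(4A/π) = 79.41 mm.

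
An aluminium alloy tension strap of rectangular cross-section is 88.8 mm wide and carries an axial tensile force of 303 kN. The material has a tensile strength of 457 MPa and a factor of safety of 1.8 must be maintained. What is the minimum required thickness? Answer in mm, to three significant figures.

t = 13.4 mm

σ_allow = 457/1.8 = 253.9 MPa.
Required area A = F/σ_allow = 303000/253.9 = 1193 mm².
t = A/w = 1193/88.8 = 13.44 mm.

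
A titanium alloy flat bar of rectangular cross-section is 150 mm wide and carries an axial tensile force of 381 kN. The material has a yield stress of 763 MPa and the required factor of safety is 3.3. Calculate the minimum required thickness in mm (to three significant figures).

σ_allow = 763/3.3 = 231.2 MPa.
Required area A = F/σ_allow = 381000/231.2 = 1648 mm².
t = A/w = 1648/150 = 10.99 mm.

t = 11.0 mm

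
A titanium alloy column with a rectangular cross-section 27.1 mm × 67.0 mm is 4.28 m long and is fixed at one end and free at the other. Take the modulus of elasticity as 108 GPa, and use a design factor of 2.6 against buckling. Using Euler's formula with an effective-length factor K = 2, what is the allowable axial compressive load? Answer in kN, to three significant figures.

P_allow = 0.622 kN

Buckling occurs about the weak axis: I_min = h·b³/12 = 67.0×27.1³/12 = 111100 mm⁴ (b = 27.1 mm is the smaller dimension).
Effective length L_e = KL = 2×4.28 m = 8560 mm.
Euler critical load P_cr = π²EI/L_e² = π²×108000×111100/8560² = 1617 N.
P_allow = P_cr/n = 1617/2.6 = 621.7 N.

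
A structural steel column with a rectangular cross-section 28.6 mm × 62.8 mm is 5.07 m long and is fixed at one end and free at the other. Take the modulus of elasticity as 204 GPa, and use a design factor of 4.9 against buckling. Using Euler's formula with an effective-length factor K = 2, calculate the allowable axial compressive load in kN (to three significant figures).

Buckling occurs about the weak axis: I_min = h·b³/12 = 62.8×28.6³/12 = 122400 mm⁴ (b = 28.6 mm is the smaller dimension).
Effective length L_e = KL = 2×5.07 m = 10140 mm.
Euler critical load P_cr = π²EI/L_e² = π²×204000×122400/10140² = 2397 N.
P_allow = P_cr/n = 2397/4.9 = 489.3 N.

P_allow = 0.489 kN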